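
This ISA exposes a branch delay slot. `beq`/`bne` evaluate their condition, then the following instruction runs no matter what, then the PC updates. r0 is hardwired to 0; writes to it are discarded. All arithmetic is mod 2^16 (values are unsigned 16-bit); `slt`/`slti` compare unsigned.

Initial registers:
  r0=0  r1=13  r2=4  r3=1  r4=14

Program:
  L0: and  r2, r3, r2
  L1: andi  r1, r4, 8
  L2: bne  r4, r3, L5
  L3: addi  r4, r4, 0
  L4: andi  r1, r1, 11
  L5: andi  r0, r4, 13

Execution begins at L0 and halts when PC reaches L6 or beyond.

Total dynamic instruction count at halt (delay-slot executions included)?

PC=0  and  r2, r3, r2        | r0=0 r1=13 r2=0 r3=1 r4=14
PC=1  andi  r1, r4, 8        | r0=0 r1=8 r2=0 r3=1 r4=14
PC=2  bne  r4, r3, L5        | r0=0 r1=8 r2=0 r3=1 r4=14  [TAKEN]
PC=3  addi  r4, r4, 0        | r0=0 r1=8 r2=0 r3=1 r4=14
PC=5  andi  r0, r4, 13       | r0=0 r1=8 r2=0 r3=1 r4=14

5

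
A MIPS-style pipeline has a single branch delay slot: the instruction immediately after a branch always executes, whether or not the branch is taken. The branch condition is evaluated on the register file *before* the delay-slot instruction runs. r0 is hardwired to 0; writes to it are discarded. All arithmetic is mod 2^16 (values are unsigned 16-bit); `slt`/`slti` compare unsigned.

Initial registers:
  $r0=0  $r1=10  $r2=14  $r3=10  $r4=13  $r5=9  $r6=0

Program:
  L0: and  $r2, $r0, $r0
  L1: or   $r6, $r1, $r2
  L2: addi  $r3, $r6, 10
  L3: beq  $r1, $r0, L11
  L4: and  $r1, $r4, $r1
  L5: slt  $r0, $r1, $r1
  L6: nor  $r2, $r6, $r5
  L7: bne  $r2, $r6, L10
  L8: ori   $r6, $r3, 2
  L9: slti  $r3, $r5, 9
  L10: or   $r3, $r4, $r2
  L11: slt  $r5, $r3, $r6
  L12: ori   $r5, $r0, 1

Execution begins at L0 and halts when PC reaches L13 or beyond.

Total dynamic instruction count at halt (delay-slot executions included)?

12

[0] and  $r2, $r0, $r0  →  {$r0:0, $r1:10, $r2:0, $r3:10, $r4:13, $r5:9, $r6:0}
[1] or   $r6, $r1, $r2  →  {$r0:0, $r1:10, $r2:0, $r3:10, $r4:13, $r5:9, $r6:10}
[2] addi  $r3, $r6, 10  →  {$r0:0, $r1:10, $r2:0, $r3:20, $r4:13, $r5:9, $r6:10}
[3] beq  $r1, $r0, L11  →  {$r0:0, $r1:10, $r2:0, $r3:20, $r4:13, $r5:9, $r6:10}  ⟨branch fallthrough⟩
[4] and  $r1, $r4, $r1  →  {$r0:0, $r1:8, $r2:0, $r3:20, $r4:13, $r5:9, $r6:10}
[5] slt  $r0, $r1, $r1  →  {$r0:0, $r1:8, $r2:0, $r3:20, $r4:13, $r5:9, $r6:10}
[6] nor  $r2, $r6, $r5  →  {$r0:0, $r1:8, $r2:65524, $r3:20, $r4:13, $r5:9, $r6:10}
[7] bne  $r2, $r6, L10  →  {$r0:0, $r1:8, $r2:65524, $r3:20, $r4:13, $r5:9, $r6:10}  ⟨branch taken⟩
[8] ori   $r6, $r3, 2  →  {$r0:0, $r1:8, $r2:65524, $r3:20, $r4:13, $r5:9, $r6:22}
[10] or   $r3, $r4, $r2  →  {$r0:0, $r1:8, $r2:65524, $r3:65533, $r4:13, $r5:9, $r6:22}
[11] slt  $r5, $r3, $r6  →  {$r0:0, $r1:8, $r2:65524, $r3:65533, $r4:13, $r5:0, $r6:22}
[12] ori   $r5, $r0, 1  →  {$r0:0, $r1:8, $r2:65524, $r3:65533, $r4:13, $r5:1, $r6:22}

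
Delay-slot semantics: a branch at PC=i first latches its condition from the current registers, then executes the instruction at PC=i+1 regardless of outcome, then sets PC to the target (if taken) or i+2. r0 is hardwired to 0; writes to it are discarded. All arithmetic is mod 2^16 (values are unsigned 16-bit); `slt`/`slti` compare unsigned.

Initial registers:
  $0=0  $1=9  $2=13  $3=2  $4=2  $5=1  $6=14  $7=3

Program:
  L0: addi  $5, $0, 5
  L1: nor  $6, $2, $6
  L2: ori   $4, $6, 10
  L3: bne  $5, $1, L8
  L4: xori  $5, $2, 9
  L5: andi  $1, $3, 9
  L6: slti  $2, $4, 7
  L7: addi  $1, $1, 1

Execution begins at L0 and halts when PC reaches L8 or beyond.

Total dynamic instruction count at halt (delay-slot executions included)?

  step pc=0: addi  $5, $0, 5  regs=(0,9,13,2,2,5,14,3)
  step pc=1: nor  $6, $2, $6  regs=(0,9,13,2,2,5,65520,3)
  step pc=2: ori   $4, $6, 10  regs=(0,9,13,2,65530,5,65520,3)
  step pc=3: bne  $5, $1, L8  cond=T  regs=(0,9,13,2,65530,5,65520,3)
  step pc=4: xori  $5, $2, 9  regs=(0,9,13,2,65530,4,65520,3)

5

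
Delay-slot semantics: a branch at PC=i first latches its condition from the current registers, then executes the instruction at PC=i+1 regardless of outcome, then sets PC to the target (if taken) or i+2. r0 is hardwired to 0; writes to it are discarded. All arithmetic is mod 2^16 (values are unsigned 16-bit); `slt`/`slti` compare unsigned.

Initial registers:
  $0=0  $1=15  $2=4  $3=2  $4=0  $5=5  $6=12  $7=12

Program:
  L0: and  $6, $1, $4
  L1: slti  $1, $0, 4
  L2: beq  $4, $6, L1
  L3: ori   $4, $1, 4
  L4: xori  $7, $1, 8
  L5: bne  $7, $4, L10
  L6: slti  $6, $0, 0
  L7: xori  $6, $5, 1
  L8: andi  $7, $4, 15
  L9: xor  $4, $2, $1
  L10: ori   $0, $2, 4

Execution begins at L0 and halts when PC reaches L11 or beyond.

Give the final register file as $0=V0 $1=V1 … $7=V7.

[0] and  $6, $1, $4  →  {$0:0, $1:15, $2:4, $3:2, $4:0, $5:5, $6:0, $7:12}
[1] slti  $1, $0, 4  →  {$0:0, $1:1, $2:4, $3:2, $4:0, $5:5, $6:0, $7:12}
[2] beq  $4, $6, L1  →  {$0:0, $1:1, $2:4, $3:2, $4:0, $5:5, $6:0, $7:12}  ⟨branch taken⟩
[3] ori   $4, $1, 4  →  {$0:0, $1:1, $2:4, $3:2, $4:5, $5:5, $6:0, $7:12}
[1] slti  $1, $0, 4  →  {$0:0, $1:1, $2:4, $3:2, $4:5, $5:5, $6:0, $7:12}
[2] beq  $4, $6, L1  →  {$0:0, $1:1, $2:4, $3:2, $4:5, $5:5, $6:0, $7:12}  ⟨branch fallthrough⟩
[3] ori   $4, $1, 4  →  {$0:0, $1:1, $2:4, $3:2, $4:5, $5:5, $6:0, $7:12}
[4] xori  $7, $1, 8  →  {$0:0, $1:1, $2:4, $3:2, $4:5, $5:5, $6:0, $7:9}
[5] bne  $7, $4, L10  →  {$0:0, $1:1, $2:4, $3:2, $4:5, $5:5, $6:0, $7:9}  ⟨branch taken⟩
[6] slti  $6, $0, 0  →  {$0:0, $1:1, $2:4, $3:2, $4:5, $5:5, $6:0, $7:9}
[10] ori   $0, $2, 4  →  {$0:0, $1:1, $2:4, $3:2, $4:5, $5:5, $6:0, $7:9}

$0=0 $1=1 $2=4 $3=2 $4=5 $5=5 $6=0 $7=9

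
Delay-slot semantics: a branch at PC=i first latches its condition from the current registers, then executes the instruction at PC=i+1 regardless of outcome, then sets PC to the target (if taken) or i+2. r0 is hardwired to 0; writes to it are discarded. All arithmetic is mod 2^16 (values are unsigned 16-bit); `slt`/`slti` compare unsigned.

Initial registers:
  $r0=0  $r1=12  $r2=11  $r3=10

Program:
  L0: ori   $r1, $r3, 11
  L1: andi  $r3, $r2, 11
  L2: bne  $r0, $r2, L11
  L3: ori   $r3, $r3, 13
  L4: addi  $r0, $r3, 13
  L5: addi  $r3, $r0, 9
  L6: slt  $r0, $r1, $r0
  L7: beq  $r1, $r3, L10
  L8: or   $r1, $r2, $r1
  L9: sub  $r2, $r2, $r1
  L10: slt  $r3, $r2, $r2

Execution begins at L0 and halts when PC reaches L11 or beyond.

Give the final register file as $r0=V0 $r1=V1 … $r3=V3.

$r0=0 $r1=11 $r2=11 $r3=15

[0] ori   $r1, $r3, 11  →  {$r0:0, $r1:11, $r2:11, $r3:10}
[1] andi  $r3, $r2, 11  →  {$r0:0, $r1:11, $r2:11, $r3:11}
[2] bne  $r0, $r2, L11  →  {$r0:0, $r1:11, $r2:11, $r3:11}  ⟨branch taken⟩
[3] ori   $r3, $r3, 13  →  {$r0:0, $r1:11, $r2:11, $r3:15}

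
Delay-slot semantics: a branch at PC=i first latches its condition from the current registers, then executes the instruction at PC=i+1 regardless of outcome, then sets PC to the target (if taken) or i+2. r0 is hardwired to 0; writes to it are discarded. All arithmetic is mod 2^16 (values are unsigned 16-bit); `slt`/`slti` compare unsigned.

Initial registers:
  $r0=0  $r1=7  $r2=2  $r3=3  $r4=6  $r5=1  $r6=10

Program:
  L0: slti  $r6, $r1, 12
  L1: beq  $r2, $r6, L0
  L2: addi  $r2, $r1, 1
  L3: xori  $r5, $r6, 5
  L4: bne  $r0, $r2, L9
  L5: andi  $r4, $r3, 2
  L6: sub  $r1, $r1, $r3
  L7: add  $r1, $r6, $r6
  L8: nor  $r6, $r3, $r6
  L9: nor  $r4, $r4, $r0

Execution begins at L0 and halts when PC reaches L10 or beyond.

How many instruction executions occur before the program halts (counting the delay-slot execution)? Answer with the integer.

7

[0] slti  $r6, $r1, 12  →  {$r0:0, $r1:7, $r2:2, $r3:3, $r4:6, $r5:1, $r6:1}
[1] beq  $r2, $r6, L0  →  {$r0:0, $r1:7, $r2:2, $r3:3, $r4:6, $r5:1, $r6:1}  ⟨branch fallthrough⟩
[2] addi  $r2, $r1, 1  →  {$r0:0, $r1:7, $r2:8, $r3:3, $r4:6, $r5:1, $r6:1}
[3] xori  $r5, $r6, 5  →  {$r0:0, $r1:7, $r2:8, $r3:3, $r4:6, $r5:4, $r6:1}
[4] bne  $r0, $r2, L9  →  {$r0:0, $r1:7, $r2:8, $r3:3, $r4:6, $r5:4, $r6:1}  ⟨branch taken⟩
[5] andi  $r4, $r3, 2  →  {$r0:0, $r1:7, $r2:8, $r3:3, $r4:2, $r5:4, $r6:1}
[9] nor  $r4, $r4, $r0  →  {$r0:0, $r1:7, $r2:8, $r3:3, $r4:65533, $r5:4, $r6:1}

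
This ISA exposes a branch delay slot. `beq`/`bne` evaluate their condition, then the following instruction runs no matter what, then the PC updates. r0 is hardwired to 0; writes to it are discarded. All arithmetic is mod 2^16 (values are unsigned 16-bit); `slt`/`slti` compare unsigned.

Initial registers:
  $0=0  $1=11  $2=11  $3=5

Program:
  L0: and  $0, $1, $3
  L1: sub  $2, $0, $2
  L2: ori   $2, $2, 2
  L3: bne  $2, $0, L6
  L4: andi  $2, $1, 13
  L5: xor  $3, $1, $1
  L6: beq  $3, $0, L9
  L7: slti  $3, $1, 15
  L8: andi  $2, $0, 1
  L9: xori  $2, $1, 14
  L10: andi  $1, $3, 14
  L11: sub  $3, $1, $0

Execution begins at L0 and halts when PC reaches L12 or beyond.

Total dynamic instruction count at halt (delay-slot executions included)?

PC=0  and  $0, $1, $3        | $0=0 $1=11 $2=11 $3=5
PC=1  sub  $2, $0, $2        | $0=0 $1=11 $2=65525 $3=5
PC=2  ori   $2, $2, 2        | $0=0 $1=11 $2=65527 $3=5
PC=3  bne  $2, $0, L6        | $0=0 $1=11 $2=65527 $3=5  [TAKEN]
PC=4  andi  $2, $1, 13       | $0=0 $1=11 $2=9 $3=5
PC=6  beq  $3, $0, L9        | $0=0 $1=11 $2=9 $3=5  [not taken]
PC=7  slti  $3, $1, 15       | $0=0 $1=11 $2=9 $3=1
PC=8  andi  $2, $0, 1        | $0=0 $1=11 $2=0 $3=1
PC=9  xori  $2, $1, 14       | $0=0 $1=11 $2=5 $3=1
PC=10 andi  $1, $3, 14       | $0=0 $1=0 $2=5 $3=1
PC=11 sub  $3, $1, $0        | $0=0 $1=0 $2=5 $3=0

11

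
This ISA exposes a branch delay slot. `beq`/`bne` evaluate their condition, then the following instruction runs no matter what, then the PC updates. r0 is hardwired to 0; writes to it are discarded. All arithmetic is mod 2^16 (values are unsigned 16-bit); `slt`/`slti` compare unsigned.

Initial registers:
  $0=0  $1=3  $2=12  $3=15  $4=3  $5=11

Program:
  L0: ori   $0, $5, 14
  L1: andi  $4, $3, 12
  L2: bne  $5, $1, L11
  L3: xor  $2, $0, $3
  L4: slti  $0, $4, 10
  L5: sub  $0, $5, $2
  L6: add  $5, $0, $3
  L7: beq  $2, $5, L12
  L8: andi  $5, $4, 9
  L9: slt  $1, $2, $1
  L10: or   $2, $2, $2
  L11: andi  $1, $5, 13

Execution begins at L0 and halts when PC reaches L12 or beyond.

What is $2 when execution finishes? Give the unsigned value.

15

PC=0  ori   $0, $5, 14       | $0=0 $1=3 $2=12 $3=15 $4=3 $5=11
PC=1  andi  $4, $3, 12       | $0=0 $1=3 $2=12 $3=15 $4=12 $5=11
PC=2  bne  $5, $1, L11       | $0=0 $1=3 $2=12 $3=15 $4=12 $5=11  [TAKEN]
PC=3  xor  $2, $0, $3        | $0=0 $1=3 $2=15 $3=15 $4=12 $5=11
PC=11 andi  $1, $5, 13       | $0=0 $1=9 $2=15 $3=15 $4=12 $5=11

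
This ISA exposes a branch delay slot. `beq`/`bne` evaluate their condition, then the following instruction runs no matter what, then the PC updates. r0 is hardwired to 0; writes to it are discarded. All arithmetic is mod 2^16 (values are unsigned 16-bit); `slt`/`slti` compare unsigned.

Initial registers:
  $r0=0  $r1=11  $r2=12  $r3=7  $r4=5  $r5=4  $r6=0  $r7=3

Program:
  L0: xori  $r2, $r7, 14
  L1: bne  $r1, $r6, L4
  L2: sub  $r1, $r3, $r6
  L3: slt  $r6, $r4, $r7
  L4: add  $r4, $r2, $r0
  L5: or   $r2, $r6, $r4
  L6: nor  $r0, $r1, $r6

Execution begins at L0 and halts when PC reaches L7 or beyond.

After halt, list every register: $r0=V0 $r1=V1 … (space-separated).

$r0=0 $r1=7 $r2=13 $r3=7 $r4=13 $r5=4 $r6=0 $r7=3

PC=0  xori  $r2, $r7, 14     | $r0=0 $r1=11 $r2=13 $r3=7 $r4=5 $r5=4 $r6=0 $r7=3
PC=1  bne  $r1, $r6, L4      | $r0=0 $r1=11 $r2=13 $r3=7 $r4=5 $r5=4 $r6=0 $r7=3  [TAKEN]
PC=2  sub  $r1, $r3, $r6     | $r0=0 $r1=7 $r2=13 $r3=7 $r4=5 $r5=4 $r6=0 $r7=3
PC=4  add  $r4, $r2, $r0     | $r0=0 $r1=7 $r2=13 $r3=7 $r4=13 $r5=4 $r6=0 $r7=3
PC=5  or   $r2, $r6, $r4     | $r0=0 $r1=7 $r2=13 $r3=7 $r4=13 $r5=4 $r6=0 $r7=3
PC=6  nor  $r0, $r1, $r6     | $r0=0 $r1=7 $r2=13 $r3=7 $r4=13 $r5=4 $r6=0 $r7=3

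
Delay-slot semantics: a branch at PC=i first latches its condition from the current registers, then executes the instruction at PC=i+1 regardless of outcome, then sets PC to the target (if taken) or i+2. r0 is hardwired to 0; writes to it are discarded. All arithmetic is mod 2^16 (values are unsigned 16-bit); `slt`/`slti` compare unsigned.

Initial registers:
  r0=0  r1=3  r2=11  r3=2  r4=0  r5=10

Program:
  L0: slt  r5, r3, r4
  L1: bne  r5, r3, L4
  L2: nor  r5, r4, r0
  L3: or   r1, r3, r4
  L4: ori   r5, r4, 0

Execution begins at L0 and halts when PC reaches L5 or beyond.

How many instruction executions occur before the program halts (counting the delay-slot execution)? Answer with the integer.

4

[0] slt  r5, r3, r4  →  {r0:0, r1:3, r2:11, r3:2, r4:0, r5:0}
[1] bne  r5, r3, L4  →  {r0:0, r1:3, r2:11, r3:2, r4:0, r5:0}  ⟨branch taken⟩
[2] nor  r5, r4, r0  →  {r0:0, r1:3, r2:11, r3:2, r4:0, r5:65535}
[4] ori   r5, r4, 0  →  {r0:0, r1:3, r2:11, r3:2, r4:0, r5:0}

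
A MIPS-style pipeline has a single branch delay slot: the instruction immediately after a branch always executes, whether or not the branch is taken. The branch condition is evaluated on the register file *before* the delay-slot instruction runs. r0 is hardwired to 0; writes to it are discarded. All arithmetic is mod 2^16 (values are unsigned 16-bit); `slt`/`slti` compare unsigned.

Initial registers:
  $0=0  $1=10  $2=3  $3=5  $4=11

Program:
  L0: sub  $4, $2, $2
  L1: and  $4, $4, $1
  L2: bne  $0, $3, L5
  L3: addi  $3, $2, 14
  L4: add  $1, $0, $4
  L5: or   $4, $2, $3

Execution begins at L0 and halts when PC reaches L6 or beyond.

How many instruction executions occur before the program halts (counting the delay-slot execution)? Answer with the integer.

5

PC=0  sub  $4, $2, $2        | $0=0 $1=10 $2=3 $3=5 $4=0
PC=1  and  $4, $4, $1        | $0=0 $1=10 $2=3 $3=5 $4=0
PC=2  bne  $0, $3, L5        | $0=0 $1=10 $2=3 $3=5 $4=0  [TAKEN]
PC=3  addi  $3, $2, 14       | $0=0 $1=10 $2=3 $3=17 $4=0
PC=5  or   $4, $2, $3        | $0=0 $1=10 $2=3 $3=17 $4=19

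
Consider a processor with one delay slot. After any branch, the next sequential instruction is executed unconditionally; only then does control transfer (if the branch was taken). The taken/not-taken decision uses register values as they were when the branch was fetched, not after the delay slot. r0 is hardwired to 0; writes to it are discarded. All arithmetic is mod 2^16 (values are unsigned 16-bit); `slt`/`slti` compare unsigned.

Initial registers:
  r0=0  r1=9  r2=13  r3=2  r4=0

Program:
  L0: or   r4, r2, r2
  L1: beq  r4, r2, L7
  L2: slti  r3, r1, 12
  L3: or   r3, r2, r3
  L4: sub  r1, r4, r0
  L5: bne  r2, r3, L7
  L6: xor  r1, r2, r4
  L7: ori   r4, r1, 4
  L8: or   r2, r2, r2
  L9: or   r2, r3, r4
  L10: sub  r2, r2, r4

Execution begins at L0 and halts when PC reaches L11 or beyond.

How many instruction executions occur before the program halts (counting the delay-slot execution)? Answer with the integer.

7

  step pc=0: or   r4, r2, r2  regs=(0,9,13,2,13)
  step pc=1: beq  r4, r2, L7  cond=T  regs=(0,9,13,2,13)
  step pc=2: slti  r3, r1, 12  regs=(0,9,13,1,13)
  step pc=7: ori   r4, r1, 4  regs=(0,9,13,1,13)
  step pc=8: or   r2, r2, r2  regs=(0,9,13,1,13)
  step pc=9: or   r2, r3, r4  regs=(0,9,13,1,13)
  step pc=10: sub  r2, r2, r4  regs=(0,9,0,1,13)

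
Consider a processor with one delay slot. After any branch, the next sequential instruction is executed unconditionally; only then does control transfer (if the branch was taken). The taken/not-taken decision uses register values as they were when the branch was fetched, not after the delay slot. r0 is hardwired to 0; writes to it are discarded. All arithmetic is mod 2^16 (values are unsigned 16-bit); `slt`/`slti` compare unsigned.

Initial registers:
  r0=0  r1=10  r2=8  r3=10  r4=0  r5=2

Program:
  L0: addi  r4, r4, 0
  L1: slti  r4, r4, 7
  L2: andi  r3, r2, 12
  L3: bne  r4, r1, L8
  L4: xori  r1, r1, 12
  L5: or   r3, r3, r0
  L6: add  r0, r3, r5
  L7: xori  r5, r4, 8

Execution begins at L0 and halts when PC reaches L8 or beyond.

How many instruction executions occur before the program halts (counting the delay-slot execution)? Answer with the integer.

PC=0  addi  r4, r4, 0        | r0=0 r1=10 r2=8 r3=10 r4=0 r5=2
PC=1  slti  r4, r4, 7        | r0=0 r1=10 r2=8 r3=10 r4=1 r5=2
PC=2  andi  r3, r2, 12       | r0=0 r1=10 r2=8 r3=8 r4=1 r5=2
PC=3  bne  r4, r1, L8        | r0=0 r1=10 r2=8 r3=8 r4=1 r5=2  [TAKEN]
PC=4  xori  r1, r1, 12       | r0=0 r1=6 r2=8 r3=8 r4=1 r5=2

5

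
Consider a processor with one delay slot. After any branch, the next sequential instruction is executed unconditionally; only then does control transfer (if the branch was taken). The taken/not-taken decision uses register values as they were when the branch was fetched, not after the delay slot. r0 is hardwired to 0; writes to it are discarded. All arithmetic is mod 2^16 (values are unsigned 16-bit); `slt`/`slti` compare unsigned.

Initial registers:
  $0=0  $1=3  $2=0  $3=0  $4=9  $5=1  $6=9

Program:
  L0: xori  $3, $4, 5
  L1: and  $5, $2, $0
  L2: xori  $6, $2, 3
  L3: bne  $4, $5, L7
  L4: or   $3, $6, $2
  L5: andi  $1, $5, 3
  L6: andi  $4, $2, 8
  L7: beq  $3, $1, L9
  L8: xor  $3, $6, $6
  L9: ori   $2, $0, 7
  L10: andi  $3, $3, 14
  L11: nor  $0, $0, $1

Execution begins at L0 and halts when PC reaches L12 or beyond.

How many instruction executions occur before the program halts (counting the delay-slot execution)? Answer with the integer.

PC=0  xori  $3, $4, 5        | $0=0 $1=3 $2=0 $3=12 $4=9 $5=1 $6=9
PC=1  and  $5, $2, $0        | $0=0 $1=3 $2=0 $3=12 $4=9 $5=0 $6=9
PC=2  xori  $6, $2, 3        | $0=0 $1=3 $2=0 $3=12 $4=9 $5=0 $6=3
PC=3  bne  $4, $5, L7        | $0=0 $1=3 $2=0 $3=12 $4=9 $5=0 $6=3  [TAKEN]
PC=4  or   $3, $6, $2        | $0=0 $1=3 $2=0 $3=3 $4=9 $5=0 $6=3
PC=7  beq  $3, $1, L9        | $0=0 $1=3 $2=0 $3=3 $4=9 $5=0 $6=3  [TAKEN]
PC=8  xor  $3, $6, $6        | $0=0 $1=3 $2=0 $3=0 $4=9 $5=0 $6=3
PC=9  ori   $2, $0, 7        | $0=0 $1=3 $2=7 $3=0 $4=9 $5=0 $6=3
PC=10 andi  $3, $3, 14       | $0=0 $1=3 $2=7 $3=0 $4=9 $5=0 $6=3
PC=11 nor  $0, $0, $1        | $0=0 $1=3 $2=7 $3=0 $4=9 $5=0 $6=3

10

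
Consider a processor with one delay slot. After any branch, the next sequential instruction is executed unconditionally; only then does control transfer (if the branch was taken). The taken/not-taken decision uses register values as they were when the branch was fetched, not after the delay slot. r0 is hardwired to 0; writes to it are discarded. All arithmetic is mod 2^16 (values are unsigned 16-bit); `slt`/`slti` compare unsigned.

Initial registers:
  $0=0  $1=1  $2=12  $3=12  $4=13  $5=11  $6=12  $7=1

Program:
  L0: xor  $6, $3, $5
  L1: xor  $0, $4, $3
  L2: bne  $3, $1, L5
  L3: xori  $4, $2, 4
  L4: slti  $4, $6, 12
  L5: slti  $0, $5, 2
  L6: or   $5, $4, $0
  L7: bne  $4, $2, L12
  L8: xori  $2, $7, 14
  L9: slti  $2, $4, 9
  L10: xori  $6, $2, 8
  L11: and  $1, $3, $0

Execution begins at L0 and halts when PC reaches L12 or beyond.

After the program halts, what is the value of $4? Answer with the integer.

8

[0] xor  $6, $3, $5  →  {$0:0, $1:1, $2:12, $3:12, $4:13, $5:11, $6:7, $7:1}
[1] xor  $0, $4, $3  →  {$0:0, $1:1, $2:12, $3:12, $4:13, $5:11, $6:7, $7:1}
[2] bne  $3, $1, L5  →  {$0:0, $1:1, $2:12, $3:12, $4:13, $5:11, $6:7, $7:1}  ⟨branch taken⟩
[3] xori  $4, $2, 4  →  {$0:0, $1:1, $2:12, $3:12, $4:8, $5:11, $6:7, $7:1}
[5] slti  $0, $5, 2  →  {$0:0, $1:1, $2:12, $3:12, $4:8, $5:11, $6:7, $7:1}
[6] or   $5, $4, $0  →  {$0:0, $1:1, $2:12, $3:12, $4:8, $5:8, $6:7, $7:1}
[7] bne  $4, $2, L12  →  {$0:0, $1:1, $2:12, $3:12, $4:8, $5:8, $6:7, $7:1}  ⟨branch taken⟩
[8] xori  $2, $7, 14  →  {$0:0, $1:1, $2:15, $3:12, $4:8, $5:8, $6:7, $7:1}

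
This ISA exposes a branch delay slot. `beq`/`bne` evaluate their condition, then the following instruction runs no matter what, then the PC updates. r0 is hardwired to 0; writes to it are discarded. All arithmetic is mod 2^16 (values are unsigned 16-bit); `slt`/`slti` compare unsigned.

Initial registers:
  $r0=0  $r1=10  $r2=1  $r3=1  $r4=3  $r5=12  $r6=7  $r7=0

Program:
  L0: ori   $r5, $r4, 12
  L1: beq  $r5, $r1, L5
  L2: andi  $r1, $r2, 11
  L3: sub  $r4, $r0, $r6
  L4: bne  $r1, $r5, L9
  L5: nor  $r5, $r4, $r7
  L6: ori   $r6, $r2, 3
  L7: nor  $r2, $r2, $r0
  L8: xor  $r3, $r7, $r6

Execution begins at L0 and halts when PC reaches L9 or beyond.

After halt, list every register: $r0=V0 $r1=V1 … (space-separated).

$r0=0 $r1=1 $r2=1 $r3=1 $r4=65529 $r5=6 $r6=7 $r7=0

  step pc=0: ori   $r5, $r4, 12  regs=(0,10,1,1,3,15,7,0)
  step pc=1: beq  $r5, $r1, L5  cond=F  regs=(0,10,1,1,3,15,7,0)
  step pc=2: andi  $r1, $r2, 11  regs=(0,1,1,1,3,15,7,0)
  step pc=3: sub  $r4, $r0, $r6  regs=(0,1,1,1,65529,15,7,0)
  step pc=4: bne  $r1, $r5, L9  cond=T  regs=(0,1,1,1,65529,15,7,0)
  step pc=5: nor  $r5, $r4, $r7  regs=(0,1,1,1,65529,6,7,0)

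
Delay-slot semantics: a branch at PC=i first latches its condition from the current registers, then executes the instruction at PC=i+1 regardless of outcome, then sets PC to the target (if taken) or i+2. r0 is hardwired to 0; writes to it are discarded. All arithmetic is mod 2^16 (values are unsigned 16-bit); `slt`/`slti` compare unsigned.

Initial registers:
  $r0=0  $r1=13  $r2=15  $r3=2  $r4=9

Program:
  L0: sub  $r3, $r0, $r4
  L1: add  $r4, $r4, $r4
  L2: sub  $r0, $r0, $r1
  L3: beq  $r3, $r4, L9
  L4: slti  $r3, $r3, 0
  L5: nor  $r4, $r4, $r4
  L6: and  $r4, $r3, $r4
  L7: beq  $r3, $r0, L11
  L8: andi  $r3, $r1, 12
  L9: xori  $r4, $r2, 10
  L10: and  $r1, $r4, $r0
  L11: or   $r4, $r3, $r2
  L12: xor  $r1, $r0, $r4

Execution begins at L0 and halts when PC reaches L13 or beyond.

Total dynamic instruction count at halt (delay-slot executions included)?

11

#0 sub  $r3, $r0, $r4 ; 0/13/15/65527/9
#1 add  $r4, $r4, $r4 ; 0/13/15/65527/18
#2 sub  $r0, $r0, $r1 ; 0/13/15/65527/18
#3 beq  $r3, $r4, L9 ; 0/13/15/65527/18 ; →fallthru
#4 slti  $r3, $r3, 0 ; 0/13/15/0/18
#5 nor  $r4, $r4, $r4 ; 0/13/15/0/65517
#6 and  $r4, $r3, $r4 ; 0/13/15/0/0
#7 beq  $r3, $r0, L11 ; 0/13/15/0/0 ; →target
#8 andi  $r3, $r1, 12 ; 0/13/15/12/0
#11 or   $r4, $r3, $r2 ; 0/13/15/12/15
#12 xor  $r1, $r0, $r4 ; 0/15/15/12/15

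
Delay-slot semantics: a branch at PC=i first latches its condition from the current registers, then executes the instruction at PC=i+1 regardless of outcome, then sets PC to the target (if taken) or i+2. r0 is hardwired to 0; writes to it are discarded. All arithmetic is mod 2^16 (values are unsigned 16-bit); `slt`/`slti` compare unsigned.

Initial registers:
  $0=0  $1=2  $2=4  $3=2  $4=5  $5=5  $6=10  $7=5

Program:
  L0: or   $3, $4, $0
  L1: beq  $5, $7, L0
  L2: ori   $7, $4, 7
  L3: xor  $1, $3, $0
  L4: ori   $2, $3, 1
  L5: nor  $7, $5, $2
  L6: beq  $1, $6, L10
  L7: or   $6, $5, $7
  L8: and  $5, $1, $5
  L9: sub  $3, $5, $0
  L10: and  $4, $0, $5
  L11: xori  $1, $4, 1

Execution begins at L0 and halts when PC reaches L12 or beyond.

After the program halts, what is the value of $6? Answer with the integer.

65535

  step pc=0: or   $3, $4, $0  regs=(0,2,4,5,5,5,10,5)
  step pc=1: beq  $5, $7, L0  cond=T  regs=(0,2,4,5,5,5,10,5)
  step pc=2: ori   $7, $4, 7  regs=(0,2,4,5,5,5,10,7)
  step pc=0: or   $3, $4, $0  regs=(0,2,4,5,5,5,10,7)
  step pc=1: beq  $5, $7, L0  cond=F  regs=(0,2,4,5,5,5,10,7)
  step pc=2: ori   $7, $4, 7  regs=(0,2,4,5,5,5,10,7)
  step pc=3: xor  $1, $3, $0  regs=(0,5,4,5,5,5,10,7)
  step pc=4: ori   $2, $3, 1  regs=(0,5,5,5,5,5,10,7)
  step pc=5: nor  $7, $5, $2  regs=(0,5,5,5,5,5,10,65530)
  step pc=6: beq  $1, $6, L10  cond=F  regs=(0,5,5,5,5,5,10,65530)
  step pc=7: or   $6, $5, $7  regs=(0,5,5,5,5,5,65535,65530)
  step pc=8: and  $5, $1, $5  regs=(0,5,5,5,5,5,65535,65530)
  step pc=9: sub  $3, $5, $0  regs=(0,5,5,5,5,5,65535,65530)
  step pc=10: and  $4, $0, $5  regs=(0,5,5,5,0,5,65535,65530)
  step pc=11: xori  $1, $4, 1  regs=(0,1,5,5,0,5,65535,65530)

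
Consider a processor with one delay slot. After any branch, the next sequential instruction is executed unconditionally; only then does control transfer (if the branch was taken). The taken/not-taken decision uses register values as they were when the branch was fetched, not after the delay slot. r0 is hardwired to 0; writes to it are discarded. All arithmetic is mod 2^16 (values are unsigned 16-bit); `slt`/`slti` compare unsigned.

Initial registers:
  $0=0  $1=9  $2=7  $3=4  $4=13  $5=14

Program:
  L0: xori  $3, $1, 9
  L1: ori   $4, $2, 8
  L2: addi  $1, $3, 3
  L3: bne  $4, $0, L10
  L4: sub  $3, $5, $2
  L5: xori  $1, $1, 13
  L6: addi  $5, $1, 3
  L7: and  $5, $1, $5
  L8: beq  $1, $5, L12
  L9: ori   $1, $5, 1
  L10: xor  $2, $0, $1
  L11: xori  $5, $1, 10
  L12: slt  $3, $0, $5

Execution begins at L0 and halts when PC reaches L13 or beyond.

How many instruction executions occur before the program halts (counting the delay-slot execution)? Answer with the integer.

8

PC=0  xori  $3, $1, 9        | $0=0 $1=9 $2=7 $3=0 $4=13 $5=14
PC=1  ori   $4, $2, 8        | $0=0 $1=9 $2=7 $3=0 $4=15 $5=14
PC=2  addi  $1, $3, 3        | $0=0 $1=3 $2=7 $3=0 $4=15 $5=14
PC=3  bne  $4, $0, L10       | $0=0 $1=3 $2=7 $3=0 $4=15 $5=14  [TAKEN]
PC=4  sub  $3, $5, $2        | $0=0 $1=3 $2=7 $3=7 $4=15 $5=14
PC=10 xor  $2, $0, $1        | $0=0 $1=3 $2=3 $3=7 $4=15 $5=14
PC=11 xori  $5, $1, 10       | $0=0 $1=3 $2=3 $3=7 $4=15 $5=9
PC=12 slt  $3, $0, $5        | $0=0 $1=3 $2=3 $3=1 $4=15 $5=9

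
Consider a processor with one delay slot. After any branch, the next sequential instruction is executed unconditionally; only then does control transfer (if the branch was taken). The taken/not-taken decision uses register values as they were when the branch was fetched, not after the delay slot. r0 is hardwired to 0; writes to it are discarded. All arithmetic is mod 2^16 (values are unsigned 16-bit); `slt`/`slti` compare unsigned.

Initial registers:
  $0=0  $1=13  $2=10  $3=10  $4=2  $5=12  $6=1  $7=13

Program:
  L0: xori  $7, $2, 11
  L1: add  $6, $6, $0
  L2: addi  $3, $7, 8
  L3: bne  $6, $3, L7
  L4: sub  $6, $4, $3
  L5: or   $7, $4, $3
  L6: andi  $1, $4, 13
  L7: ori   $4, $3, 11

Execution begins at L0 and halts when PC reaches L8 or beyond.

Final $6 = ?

  step pc=0: xori  $7, $2, 11  regs=(0,13,10,10,2,12,1,1)
  step pc=1: add  $6, $6, $0  regs=(0,13,10,10,2,12,1,1)
  step pc=2: addi  $3, $7, 8  regs=(0,13,10,9,2,12,1,1)
  step pc=3: bne  $6, $3, L7  cond=T  regs=(0,13,10,9,2,12,1,1)
  step pc=4: sub  $6, $4, $3  regs=(0,13,10,9,2,12,65529,1)
  step pc=7: ori   $4, $3, 11  regs=(0,13,10,9,11,12,65529,1)

65529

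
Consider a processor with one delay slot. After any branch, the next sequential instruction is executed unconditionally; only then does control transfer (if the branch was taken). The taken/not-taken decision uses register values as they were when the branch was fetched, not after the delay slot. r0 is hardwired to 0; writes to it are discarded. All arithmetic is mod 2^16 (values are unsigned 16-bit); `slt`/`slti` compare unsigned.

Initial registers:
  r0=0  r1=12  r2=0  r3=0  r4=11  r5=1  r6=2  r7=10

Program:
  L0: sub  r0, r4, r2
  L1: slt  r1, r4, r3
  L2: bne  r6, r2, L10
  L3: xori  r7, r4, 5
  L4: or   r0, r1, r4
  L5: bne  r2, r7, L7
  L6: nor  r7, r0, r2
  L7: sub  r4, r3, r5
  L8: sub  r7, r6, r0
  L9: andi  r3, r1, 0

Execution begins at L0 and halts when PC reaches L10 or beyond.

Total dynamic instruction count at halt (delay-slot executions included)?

  step pc=0: sub  r0, r4, r2  regs=(0,12,0,0,11,1,2,10)
  step pc=1: slt  r1, r4, r3  regs=(0,0,0,0,11,1,2,10)
  step pc=2: bne  r6, r2, L10  cond=T  regs=(0,0,0,0,11,1,2,10)
  step pc=3: xori  r7, r4, 5  regs=(0,0,0,0,11,1,2,14)

4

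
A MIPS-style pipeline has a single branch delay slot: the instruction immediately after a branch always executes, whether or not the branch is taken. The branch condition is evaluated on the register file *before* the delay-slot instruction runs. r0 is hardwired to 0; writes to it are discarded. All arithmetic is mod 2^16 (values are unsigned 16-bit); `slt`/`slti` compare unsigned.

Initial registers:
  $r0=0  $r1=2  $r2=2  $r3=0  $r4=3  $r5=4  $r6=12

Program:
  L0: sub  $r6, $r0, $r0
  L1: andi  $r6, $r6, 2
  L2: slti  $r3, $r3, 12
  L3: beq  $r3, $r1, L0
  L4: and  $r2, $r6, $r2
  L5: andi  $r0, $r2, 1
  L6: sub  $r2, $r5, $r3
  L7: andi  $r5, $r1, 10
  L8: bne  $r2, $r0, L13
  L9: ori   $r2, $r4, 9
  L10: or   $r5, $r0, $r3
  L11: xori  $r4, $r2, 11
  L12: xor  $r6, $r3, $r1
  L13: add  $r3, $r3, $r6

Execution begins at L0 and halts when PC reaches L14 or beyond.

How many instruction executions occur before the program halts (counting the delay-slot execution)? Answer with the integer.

11

[0] sub  $r6, $r0, $r0  →  {$r0:0, $r1:2, $r2:2, $r3:0, $r4:3, $r5:4, $r6:0}
[1] andi  $r6, $r6, 2  →  {$r0:0, $r1:2, $r2:2, $r3:0, $r4:3, $r5:4, $r6:0}
[2] slti  $r3, $r3, 12  →  {$r0:0, $r1:2, $r2:2, $r3:1, $r4:3, $r5:4, $r6:0}
[3] beq  $r3, $r1, L0  →  {$r0:0, $r1:2, $r2:2, $r3:1, $r4:3, $r5:4, $r6:0}  ⟨branch fallthrough⟩
[4] and  $r2, $r6, $r2  →  {$r0:0, $r1:2, $r2:0, $r3:1, $r4:3, $r5:4, $r6:0}
[5] andi  $r0, $r2, 1  →  {$r0:0, $r1:2, $r2:0, $r3:1, $r4:3, $r5:4, $r6:0}
[6] sub  $r2, $r5, $r3  →  {$r0:0, $r1:2, $r2:3, $r3:1, $r4:3, $r5:4, $r6:0}
[7] andi  $r5, $r1, 10  →  {$r0:0, $r1:2, $r2:3, $r3:1, $r4:3, $r5:2, $r6:0}
[8] bne  $r2, $r0, L13  →  {$r0:0, $r1:2, $r2:3, $r3:1, $r4:3, $r5:2, $r6:0}  ⟨branch taken⟩
[9] ori   $r2, $r4, 9  →  {$r0:0, $r1:2, $r2:11, $r3:1, $r4:3, $r5:2, $r6:0}
[13] add  $r3, $r3, $r6  →  {$r0:0, $r1:2, $r2:11, $r3:1, $r4:3, $r5:2, $r6:0}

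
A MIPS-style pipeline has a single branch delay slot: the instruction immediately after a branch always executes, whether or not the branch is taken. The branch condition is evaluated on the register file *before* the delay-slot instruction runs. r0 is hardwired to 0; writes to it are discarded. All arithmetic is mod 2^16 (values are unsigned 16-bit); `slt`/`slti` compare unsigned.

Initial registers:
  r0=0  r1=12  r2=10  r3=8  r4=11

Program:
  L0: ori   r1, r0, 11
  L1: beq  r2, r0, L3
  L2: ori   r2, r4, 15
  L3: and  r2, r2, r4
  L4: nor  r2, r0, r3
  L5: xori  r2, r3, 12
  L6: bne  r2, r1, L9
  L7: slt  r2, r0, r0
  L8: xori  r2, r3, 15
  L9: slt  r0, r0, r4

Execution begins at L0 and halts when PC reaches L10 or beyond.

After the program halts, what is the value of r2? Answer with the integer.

#0 ori   r1, r0, 11 ; 0/11/10/8/11
#1 beq  r2, r0, L3 ; 0/11/10/8/11 ; →fallthru
#2 ori   r2, r4, 15 ; 0/11/15/8/11
#3 and  r2, r2, r4 ; 0/11/11/8/11
#4 nor  r2, r0, r3 ; 0/11/65527/8/11
#5 xori  r2, r3, 12 ; 0/11/4/8/11
#6 bne  r2, r1, L9 ; 0/11/4/8/11 ; →target
#7 slt  r2, r0, r0 ; 0/11/0/8/11
#9 slt  r0, r0, r4 ; 0/11/0/8/11

0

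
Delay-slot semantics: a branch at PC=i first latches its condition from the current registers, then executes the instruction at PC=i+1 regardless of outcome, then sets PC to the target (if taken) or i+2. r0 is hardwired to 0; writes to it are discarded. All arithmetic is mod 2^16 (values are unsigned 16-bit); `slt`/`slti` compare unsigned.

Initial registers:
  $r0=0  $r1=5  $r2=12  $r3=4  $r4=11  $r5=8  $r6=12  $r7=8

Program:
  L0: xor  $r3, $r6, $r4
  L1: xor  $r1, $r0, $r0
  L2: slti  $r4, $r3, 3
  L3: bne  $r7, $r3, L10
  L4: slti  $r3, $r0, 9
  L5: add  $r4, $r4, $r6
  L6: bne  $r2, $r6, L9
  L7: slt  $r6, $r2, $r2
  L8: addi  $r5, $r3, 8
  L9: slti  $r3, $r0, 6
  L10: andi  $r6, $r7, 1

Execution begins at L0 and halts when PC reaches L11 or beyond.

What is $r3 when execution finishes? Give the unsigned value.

1

[0] xor  $r3, $r6, $r4  →  {$r0:0, $r1:5, $r2:12, $r3:7, $r4:11, $r5:8, $r6:12, $r7:8}
[1] xor  $r1, $r0, $r0  →  {$r0:0, $r1:0, $r2:12, $r3:7, $r4:11, $r5:8, $r6:12, $r7:8}
[2] slti  $r4, $r3, 3  →  {$r0:0, $r1:0, $r2:12, $r3:7, $r4:0, $r5:8, $r6:12, $r7:8}
[3] bne  $r7, $r3, L10  →  {$r0:0, $r1:0, $r2:12, $r3:7, $r4:0, $r5:8, $r6:12, $r7:8}  ⟨branch taken⟩
[4] slti  $r3, $r0, 9  →  {$r0:0, $r1:0, $r2:12, $r3:1, $r4:0, $r5:8, $r6:12, $r7:8}
[10] andi  $r6, $r7, 1  →  {$r0:0, $r1:0, $r2:12, $r3:1, $r4:0, $r5:8, $r6:0, $r7:8}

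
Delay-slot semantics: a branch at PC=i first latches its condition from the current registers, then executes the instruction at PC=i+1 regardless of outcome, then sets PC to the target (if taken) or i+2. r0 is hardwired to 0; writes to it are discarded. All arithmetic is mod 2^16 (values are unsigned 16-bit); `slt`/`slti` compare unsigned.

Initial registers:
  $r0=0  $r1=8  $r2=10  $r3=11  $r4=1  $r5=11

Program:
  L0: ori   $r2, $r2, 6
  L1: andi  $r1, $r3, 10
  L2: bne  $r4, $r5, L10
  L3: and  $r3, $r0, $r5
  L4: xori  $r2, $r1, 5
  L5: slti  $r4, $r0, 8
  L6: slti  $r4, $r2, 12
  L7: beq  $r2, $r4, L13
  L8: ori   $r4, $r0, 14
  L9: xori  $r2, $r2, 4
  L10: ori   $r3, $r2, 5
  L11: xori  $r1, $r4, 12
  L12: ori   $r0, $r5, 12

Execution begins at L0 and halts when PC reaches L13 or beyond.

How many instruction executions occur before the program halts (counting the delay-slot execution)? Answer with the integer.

  step pc=0: ori   $r2, $r2, 6  regs=(0,8,14,11,1,11)
  step pc=1: andi  $r1, $r3, 10  regs=(0,10,14,11,1,11)
  step pc=2: bne  $r4, $r5, L10  cond=T  regs=(0,10,14,11,1,11)
  step pc=3: and  $r3, $r0, $r5  regs=(0,10,14,0,1,11)
  step pc=10: ori   $r3, $r2, 5  regs=(0,10,14,15,1,11)
  step pc=11: xori  $r1, $r4, 12  regs=(0,13,14,15,1,11)
  step pc=12: ori   $r0, $r5, 12  regs=(0,13,14,15,1,11)

7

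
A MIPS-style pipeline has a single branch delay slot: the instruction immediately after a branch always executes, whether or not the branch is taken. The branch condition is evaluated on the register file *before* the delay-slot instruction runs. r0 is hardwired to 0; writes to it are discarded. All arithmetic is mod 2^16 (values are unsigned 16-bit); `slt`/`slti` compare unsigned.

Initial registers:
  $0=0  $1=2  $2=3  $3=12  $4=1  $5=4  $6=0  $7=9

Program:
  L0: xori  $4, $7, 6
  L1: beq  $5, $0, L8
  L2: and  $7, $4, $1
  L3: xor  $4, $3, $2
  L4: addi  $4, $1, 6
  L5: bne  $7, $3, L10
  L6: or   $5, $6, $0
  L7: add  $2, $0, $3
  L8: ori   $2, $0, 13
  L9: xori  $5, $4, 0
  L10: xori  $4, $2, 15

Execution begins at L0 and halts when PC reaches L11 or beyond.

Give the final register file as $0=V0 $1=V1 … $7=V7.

  step pc=0: xori  $4, $7, 6  regs=(0,2,3,12,15,4,0,9)
  step pc=1: beq  $5, $0, L8  cond=F  regs=(0,2,3,12,15,4,0,9)
  step pc=2: and  $7, $4, $1  regs=(0,2,3,12,15,4,0,2)
  step pc=3: xor  $4, $3, $2  regs=(0,2,3,12,15,4,0,2)
  step pc=4: addi  $4, $1, 6  regs=(0,2,3,12,8,4,0,2)
  step pc=5: bne  $7, $3, L10  cond=T  regs=(0,2,3,12,8,4,0,2)
  step pc=6: or   $5, $6, $0  regs=(0,2,3,12,8,0,0,2)
  step pc=10: xori  $4, $2, 15  regs=(0,2,3,12,12,0,0,2)

$0=0 $1=2 $2=3 $3=12 $4=12 $5=0 $6=0 $7=2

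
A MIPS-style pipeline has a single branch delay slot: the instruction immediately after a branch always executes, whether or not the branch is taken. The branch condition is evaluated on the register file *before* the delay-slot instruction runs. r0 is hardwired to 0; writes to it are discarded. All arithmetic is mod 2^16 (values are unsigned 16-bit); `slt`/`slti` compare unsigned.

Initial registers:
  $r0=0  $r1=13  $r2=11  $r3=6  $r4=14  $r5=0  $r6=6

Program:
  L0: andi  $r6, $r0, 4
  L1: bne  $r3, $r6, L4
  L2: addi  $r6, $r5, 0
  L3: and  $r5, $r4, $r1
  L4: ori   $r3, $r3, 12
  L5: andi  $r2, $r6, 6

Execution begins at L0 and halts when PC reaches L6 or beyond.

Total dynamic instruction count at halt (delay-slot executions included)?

5

  step pc=0: andi  $r6, $r0, 4  regs=(0,13,11,6,14,0,0)
  step pc=1: bne  $r3, $r6, L4  cond=T  regs=(0,13,11,6,14,0,0)
  step pc=2: addi  $r6, $r5, 0  regs=(0,13,11,6,14,0,0)
  step pc=4: ori   $r3, $r3, 12  regs=(0,13,11,14,14,0,0)
  step pc=5: andi  $r2, $r6, 6  regs=(0,13,0,14,14,0,0)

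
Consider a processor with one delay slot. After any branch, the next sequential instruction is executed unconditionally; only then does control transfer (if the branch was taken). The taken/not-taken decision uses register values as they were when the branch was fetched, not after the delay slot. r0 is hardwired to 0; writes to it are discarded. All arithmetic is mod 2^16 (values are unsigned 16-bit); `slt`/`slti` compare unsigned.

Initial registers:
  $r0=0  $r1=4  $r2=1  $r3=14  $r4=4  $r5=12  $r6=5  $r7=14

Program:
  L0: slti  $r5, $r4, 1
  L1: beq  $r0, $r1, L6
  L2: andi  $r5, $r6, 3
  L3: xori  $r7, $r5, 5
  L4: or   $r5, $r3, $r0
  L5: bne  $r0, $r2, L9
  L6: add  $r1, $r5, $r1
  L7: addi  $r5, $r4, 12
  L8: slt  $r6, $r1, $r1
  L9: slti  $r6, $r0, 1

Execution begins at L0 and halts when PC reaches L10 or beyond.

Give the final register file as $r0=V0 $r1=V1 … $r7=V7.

$r0=0 $r1=18 $r2=1 $r3=14 $r4=4 $r5=14 $r6=1 $r7=4

  step pc=0: slti  $r5, $r4, 1  regs=(0,4,1,14,4,0,5,14)
  step pc=1: beq  $r0, $r1, L6  cond=F  regs=(0,4,1,14,4,0,5,14)
  step pc=2: andi  $r5, $r6, 3  regs=(0,4,1,14,4,1,5,14)
  step pc=3: xori  $r7, $r5, 5  regs=(0,4,1,14,4,1,5,4)
  step pc=4: or   $r5, $r3, $r0  regs=(0,4,1,14,4,14,5,4)
  step pc=5: bne  $r0, $r2, L9  cond=T  regs=(0,4,1,14,4,14,5,4)
  step pc=6: add  $r1, $r5, $r1  regs=(0,18,1,14,4,14,5,4)
  step pc=9: slti  $r6, $r0, 1  regs=(0,18,1,14,4,14,1,4)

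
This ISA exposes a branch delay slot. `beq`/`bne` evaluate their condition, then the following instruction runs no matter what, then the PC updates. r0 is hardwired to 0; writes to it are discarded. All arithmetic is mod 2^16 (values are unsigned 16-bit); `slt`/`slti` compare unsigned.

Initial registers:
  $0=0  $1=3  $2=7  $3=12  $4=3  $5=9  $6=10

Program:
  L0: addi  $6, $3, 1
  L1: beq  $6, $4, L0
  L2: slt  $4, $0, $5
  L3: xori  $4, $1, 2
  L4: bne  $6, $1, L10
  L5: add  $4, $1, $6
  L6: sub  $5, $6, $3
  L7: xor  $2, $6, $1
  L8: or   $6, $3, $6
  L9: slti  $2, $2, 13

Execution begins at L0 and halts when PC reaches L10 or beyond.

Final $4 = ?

[0] addi  $6, $3, 1  →  {$0:0, $1:3, $2:7, $3:12, $4:3, $5:9, $6:13}
[1] beq  $6, $4, L0  →  {$0:0, $1:3, $2:7, $3:12, $4:3, $5:9, $6:13}  ⟨branch fallthrough⟩
[2] slt  $4, $0, $5  →  {$0:0, $1:3, $2:7, $3:12, $4:1, $5:9, $6:13}
[3] xori  $4, $1, 2  →  {$0:0, $1:3, $2:7, $3:12, $4:1, $5:9, $6:13}
[4] bne  $6, $1, L10  →  {$0:0, $1:3, $2:7, $3:12, $4:1, $5:9, $6:13}  ⟨branch taken⟩
[5] add  $4, $1, $6  →  {$0:0, $1:3, $2:7, $3:12, $4:16, $5:9, $6:13}

16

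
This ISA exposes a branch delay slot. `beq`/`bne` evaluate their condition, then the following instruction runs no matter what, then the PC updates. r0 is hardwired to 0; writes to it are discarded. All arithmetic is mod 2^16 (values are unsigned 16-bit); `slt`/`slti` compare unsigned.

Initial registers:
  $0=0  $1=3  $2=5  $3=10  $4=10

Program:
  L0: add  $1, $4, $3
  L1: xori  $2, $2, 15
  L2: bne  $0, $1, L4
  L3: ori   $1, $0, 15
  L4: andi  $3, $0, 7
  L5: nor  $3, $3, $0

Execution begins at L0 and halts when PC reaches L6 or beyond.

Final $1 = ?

PC=0  add  $1, $4, $3        | $0=0 $1=20 $2=5 $3=10 $4=10
PC=1  xori  $2, $2, 15       | $0=0 $1=20 $2=10 $3=10 $4=10
PC=2  bne  $0, $1, L4        | $0=0 $1=20 $2=10 $3=10 $4=10  [TAKEN]
PC=3  ori   $1, $0, 15       | $0=0 $1=15 $2=10 $3=10 $4=10
PC=4  andi  $3, $0, 7        | $0=0 $1=15 $2=10 $3=0 $4=10
PC=5  nor  $3, $3, $0        | $0=0 $1=15 $2=10 $3=65535 $4=10

15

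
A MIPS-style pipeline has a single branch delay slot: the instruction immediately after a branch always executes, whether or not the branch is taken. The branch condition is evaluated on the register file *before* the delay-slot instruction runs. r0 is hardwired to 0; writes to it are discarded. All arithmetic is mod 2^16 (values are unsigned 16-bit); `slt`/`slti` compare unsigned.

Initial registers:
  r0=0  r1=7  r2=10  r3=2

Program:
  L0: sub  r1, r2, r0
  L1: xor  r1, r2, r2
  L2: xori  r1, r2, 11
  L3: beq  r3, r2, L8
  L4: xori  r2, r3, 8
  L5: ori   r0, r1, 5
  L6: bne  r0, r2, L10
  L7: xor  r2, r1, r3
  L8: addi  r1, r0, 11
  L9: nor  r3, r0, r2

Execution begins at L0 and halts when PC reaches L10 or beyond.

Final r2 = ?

#0 sub  r1, r2, r0 ; 0/10/10/2
#1 xor  r1, r2, r2 ; 0/0/10/2
#2 xori  r1, r2, 11 ; 0/1/10/2
#3 beq  r3, r2, L8 ; 0/1/10/2 ; →fallthru
#4 xori  r2, r3, 8 ; 0/1/10/2
#5 ori   r0, r1, 5 ; 0/1/10/2
#6 bne  r0, r2, L10 ; 0/1/10/2 ; →target
#7 xor  r2, r1, r3 ; 0/1/3/2

3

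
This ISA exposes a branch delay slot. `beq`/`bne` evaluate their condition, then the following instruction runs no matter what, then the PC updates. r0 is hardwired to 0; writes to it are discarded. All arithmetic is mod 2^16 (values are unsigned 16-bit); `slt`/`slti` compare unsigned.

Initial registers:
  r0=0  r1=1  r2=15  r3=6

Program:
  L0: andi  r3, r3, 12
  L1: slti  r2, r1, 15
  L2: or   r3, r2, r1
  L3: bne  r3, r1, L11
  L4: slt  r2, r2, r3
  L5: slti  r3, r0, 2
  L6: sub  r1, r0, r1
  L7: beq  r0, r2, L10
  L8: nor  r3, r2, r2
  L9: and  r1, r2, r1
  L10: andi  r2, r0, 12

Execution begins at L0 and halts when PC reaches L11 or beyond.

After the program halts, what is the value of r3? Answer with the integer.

[0] andi  r3, r3, 12  →  {r0:0, r1:1, r2:15, r3:4}
[1] slti  r2, r1, 15  →  {r0:0, r1:1, r2:1, r3:4}
[2] or   r3, r2, r1  →  {r0:0, r1:1, r2:1, r3:1}
[3] bne  r3, r1, L11  →  {r0:0, r1:1, r2:1, r3:1}  ⟨branch fallthrough⟩
[4] slt  r2, r2, r3  →  {r0:0, r1:1, r2:0, r3:1}
[5] slti  r3, r0, 2  →  {r0:0, r1:1, r2:0, r3:1}
[6] sub  r1, r0, r1  →  {r0:0, r1:65535, r2:0, r3:1}
[7] beq  r0, r2, L10  →  {r0:0, r1:65535, r2:0, r3:1}  ⟨branch taken⟩
[8] nor  r3, r2, r2  →  {r0:0, r1:65535, r2:0, r3:65535}
[10] andi  r2, r0, 12  →  {r0:0, r1:65535, r2:0, r3:65535}

65535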